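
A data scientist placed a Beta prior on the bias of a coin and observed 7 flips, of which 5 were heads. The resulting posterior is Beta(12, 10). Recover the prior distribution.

Beta is conjugate to the binomial likelihood: posterior = Beta(α+s, β+f).
So α = 12 − 5 = 7 and β = 10 − 2 = 8.

Beta(7, 8)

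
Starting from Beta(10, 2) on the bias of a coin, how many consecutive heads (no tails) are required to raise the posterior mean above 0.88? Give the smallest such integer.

After k heads and 0 tails the posterior is Beta(10+k, 2), with mean (10+k)/(10+2+k).
Set (10+k)/(12+k) > 0.88 and solve: k > (0.88·12 − 10)/(1 − 0.88) = 4.667.
The smallest integer exceeding 4.667 is 5, and checking k=5: (15)/(17) = 0.8824 > 0.88.

k = 5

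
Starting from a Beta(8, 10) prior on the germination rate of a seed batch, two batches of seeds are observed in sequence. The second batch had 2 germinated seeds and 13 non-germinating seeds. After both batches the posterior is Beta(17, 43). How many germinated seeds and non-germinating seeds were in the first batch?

7 germinated seeds and 20 non-germinating seeds

Because Beta–binomial updating is additive in the counts, the combined data contributed (α_post−α_prior, β_post−β_prior) successes and failures.
Total across both batches: 17−8=9 germinated seeds, 43−10=33 non-germinating seeds.
Subtract the second batch: 9−2=7 germinated seeds and 33−13=20 non-germinating seeds.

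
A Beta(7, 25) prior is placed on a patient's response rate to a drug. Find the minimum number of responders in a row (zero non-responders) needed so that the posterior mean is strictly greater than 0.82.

k = 107

After k responders and 0 non-responders the posterior is Beta(7+k, 25), with mean (7+k)/(7+25+k).
Set (7+k)/(32+k) > 0.82 and solve: k > (0.82·32 − 7)/(1 − 0.82) = 106.889.
The smallest integer exceeding 106.889 is 107.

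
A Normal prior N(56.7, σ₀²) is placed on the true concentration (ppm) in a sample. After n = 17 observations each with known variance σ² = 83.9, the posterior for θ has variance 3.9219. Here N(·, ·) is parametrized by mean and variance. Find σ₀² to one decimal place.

Posterior precision equals prior precision plus data precision: 1/σ_n² = 1/σ₀² + n/σ².
So 1/σ₀² = 1/3.9219 − 17/83.9 = 0.254978 − 0.202622 = 0.052356.
Hence σ₀² = 1/0.052356 ≈ 19.1.

σ₀² = 19.1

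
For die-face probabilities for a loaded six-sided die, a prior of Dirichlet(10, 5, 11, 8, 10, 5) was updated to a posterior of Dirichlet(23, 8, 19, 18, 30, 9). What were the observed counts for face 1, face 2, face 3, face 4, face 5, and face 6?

For a Dirichlet(α) prior with multinomial counts c, the posterior is Dirichlet(α + c) componentwise.
Counts are posterior − prior componentwise: 23−10=13, 8−5=3, 19−11=8, 18−8=10, 30−10=20, 9−5=4.

counts (13, 3, 8, 10, 20, 4)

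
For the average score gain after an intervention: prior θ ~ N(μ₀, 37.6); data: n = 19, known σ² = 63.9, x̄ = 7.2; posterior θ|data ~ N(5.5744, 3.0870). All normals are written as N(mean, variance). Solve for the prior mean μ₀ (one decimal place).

μ₀ = -12.6

With known observation variance, the Normal–Normal posterior has precision τ_n = τ₀ + n/σ² and mean μ_n = (τ₀μ₀ + (n/σ²)x̄)/τ_n.
Here τ₀ = 1/37.6 = 0.026596 and τ_data = 19/63.9 = 0.297340, so τ_n = 0.323936.
Rearranging for μ₀: μ₀ = (μ_n·τ_n − τ_data·x̄)/τ₀ = (5.5744·0.323936 − 0.297340·7.2) / 0.026596 = -0.335099/0.026596 ≈ -12.6.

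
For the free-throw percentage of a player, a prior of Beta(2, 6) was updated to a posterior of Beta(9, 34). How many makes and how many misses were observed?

Under Beta–binomial conjugacy the posterior parameters are (α+s, β+f).
So s = 9 − 2 = 7 and f = 34 − 6 = 28.

7 makes and 28 misses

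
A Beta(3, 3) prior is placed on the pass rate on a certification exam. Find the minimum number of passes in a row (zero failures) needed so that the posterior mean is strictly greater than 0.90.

k = 25

After k passes and 0 failures the posterior is Beta(3+k, 3), with mean (3+k)/(3+3+k).
Set (3+k)/(6+k) > 0.90 and solve: k > (0.90·6 − 3)/(1 − 0.90) = 24.000.
The smallest integer exceeding 24.000 is 25, and checking k=25: (28)/(31) = 0.9032 > 0.90.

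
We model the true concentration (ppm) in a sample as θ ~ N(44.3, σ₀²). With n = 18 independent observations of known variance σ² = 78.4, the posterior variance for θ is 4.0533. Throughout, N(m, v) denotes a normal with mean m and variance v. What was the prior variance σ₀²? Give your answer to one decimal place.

For the Normal–Normal model with known σ², precisions add: τ_n = τ₀ + n/σ².
So 1/σ₀² = 1/4.0533 − 18/78.4 = 0.246713 − 0.229592 = 0.017121.
Hence σ₀² = 1/0.017121 ≈ 58.4.

σ₀² = 58.4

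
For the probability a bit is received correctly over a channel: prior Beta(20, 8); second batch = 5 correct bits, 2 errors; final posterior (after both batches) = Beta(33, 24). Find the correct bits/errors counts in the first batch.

8 correct bits and 14 errors

Because Beta–binomial updating is additive in the counts, the combined data contributed (α_post−α_prior, β_post−β_prior) successes and failures.
Total across both batches: 33−20=13 correct bits, 24−8=16 errors.
Subtract the second batch: 13−5=8 correct bits and 16−2=14 errors.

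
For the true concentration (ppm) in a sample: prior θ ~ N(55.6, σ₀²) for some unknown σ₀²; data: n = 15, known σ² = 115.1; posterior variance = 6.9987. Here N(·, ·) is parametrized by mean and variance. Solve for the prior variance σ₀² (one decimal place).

Posterior precision equals prior precision plus data precision: 1/σ_n² = 1/σ₀² + n/σ².
So 1/σ₀² = 1/6.9987 − 15/115.1 = 0.142884 − 0.130321 = 0.012563.
Hence σ₀² = 1/0.012563 ≈ 79.6.

σ₀² = 79.6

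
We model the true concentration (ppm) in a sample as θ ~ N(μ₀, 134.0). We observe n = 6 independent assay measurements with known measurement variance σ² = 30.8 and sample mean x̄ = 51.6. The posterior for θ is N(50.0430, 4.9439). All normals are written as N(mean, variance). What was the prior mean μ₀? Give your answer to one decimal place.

With known observation variance, the Normal–Normal posterior has precision τ_n = τ₀ + n/σ² and mean μ_n = (τ₀μ₀ + (n/σ²)x̄)/τ_n.
Here τ₀ = 1/134.0 = 0.007463 and τ_data = 6/30.8 = 0.194805, so τ_n = 0.202268.
Rearranging for μ₀: μ₀ = (μ_n·τ_n − τ_data·x̄)/τ₀ = (50.0430·0.202268 − 0.194805·51.6) / 0.007463 = 0.070160/0.007463 ≈ 9.4.

μ₀ = 9.4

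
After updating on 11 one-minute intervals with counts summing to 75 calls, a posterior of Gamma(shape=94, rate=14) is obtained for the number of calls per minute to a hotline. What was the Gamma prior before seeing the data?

A Gamma(α, β) prior (rate parametrization) on a Poisson rate with n observations summing to S gives posterior Gamma(α+S, β+n).
So α = 94 − 75 = 19 and β = 14 − 11 = 3.

Gamma(shape=19, rate=3)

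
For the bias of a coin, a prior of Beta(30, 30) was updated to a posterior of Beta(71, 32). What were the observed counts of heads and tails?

Under Beta–binomial conjugacy the posterior parameters are (a+s, b+f).
Match parameters: s=71−30=41, f=32−30=2.

41 heads and 2 tails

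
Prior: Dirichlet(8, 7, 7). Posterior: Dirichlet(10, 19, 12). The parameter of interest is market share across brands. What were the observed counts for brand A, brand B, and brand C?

For a Dirichlet(α) prior with multinomial counts c, the posterior is Dirichlet(α + c) componentwise.
Counts are posterior − prior componentwise: 10−8=2, 19−7=12, 12−7=5.

counts (2, 12, 5)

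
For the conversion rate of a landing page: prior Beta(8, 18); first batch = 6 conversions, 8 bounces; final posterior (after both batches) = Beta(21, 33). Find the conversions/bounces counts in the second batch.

Sequential conjugate updates are equivalent to a single update on the pooled data, so total successes = posterior α − prior α and total failures = posterior β − prior β.
Total across both batches: 21−8=13 conversions, 33−18=15 bounces.
Subtract the first batch: 13−6=7 conversions and 15−8=7 bounces.

7 conversions and 7 bounces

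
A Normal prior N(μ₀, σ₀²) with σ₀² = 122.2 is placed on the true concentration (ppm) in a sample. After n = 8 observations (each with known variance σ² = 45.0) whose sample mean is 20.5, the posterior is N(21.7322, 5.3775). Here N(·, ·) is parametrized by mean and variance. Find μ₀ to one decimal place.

μ₀ = 48.5

The posterior mean is a precision-weighted average: μ_n = (τ₀μ₀ + τ_data·x̄)/(τ₀+τ_data), with τ₀=1/σ₀² and τ_data=n/σ².
Here τ₀ = 1/122.2 = 0.008183 and τ_data = 8/45.0 = 0.177778, so τ_n = 0.185961.
Rearranging for μ₀: μ₀ = (μ_n·τ_n − τ_data·x̄)/τ₀ = (21.7322·0.185961 − 0.177778·20.5) / 0.008183 = 0.396893/0.008183 ≈ 48.5.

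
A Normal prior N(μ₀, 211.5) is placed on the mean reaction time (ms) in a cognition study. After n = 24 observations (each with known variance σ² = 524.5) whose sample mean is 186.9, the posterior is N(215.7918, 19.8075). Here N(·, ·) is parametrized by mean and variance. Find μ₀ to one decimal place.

The posterior mean is a precision-weighted average: μ_n = (τ₀μ₀ + τ_data·x̄)/(τ₀+τ_data), with τ₀=1/σ₀² and τ_data=n/σ².
Here τ₀ = 1/211.5 = 0.004728 and τ_data = 24/524.5 = 0.045758, so τ_n = 0.050486.
Rearranging for μ₀: μ₀ = (μ_n·τ_n − τ_data·x̄)/τ₀ = (215.7918·0.050486 − 0.045758·186.9) / 0.004728 = 2.342295/0.004728 ≈ 495.4.

μ₀ = 495.4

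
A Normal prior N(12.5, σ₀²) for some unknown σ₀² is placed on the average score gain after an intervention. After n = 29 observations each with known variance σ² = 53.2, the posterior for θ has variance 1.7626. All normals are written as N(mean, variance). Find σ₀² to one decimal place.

For the Normal–Normal model with known σ², precisions add: τ_n = τ₀ + n/σ².
So 1/σ₀² = 1/1.7626 − 29/53.2 = 0.567344 − 0.545113 = 0.022231.
Hence σ₀² = 1/0.022231 ≈ 45.0.

σ₀² = 45.0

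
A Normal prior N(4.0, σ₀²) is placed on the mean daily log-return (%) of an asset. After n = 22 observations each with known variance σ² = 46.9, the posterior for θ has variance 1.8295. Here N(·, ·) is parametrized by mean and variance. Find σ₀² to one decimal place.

σ₀² = 12.9

Posterior precision equals prior precision plus data precision: 1/σ_n² = 1/σ₀² + n/σ².
So 1/σ₀² = 1/1.8295 − 22/46.9 = 0.546597 − 0.469083 = 0.077514.
Hence σ₀² = 1/0.077514 ≈ 12.9.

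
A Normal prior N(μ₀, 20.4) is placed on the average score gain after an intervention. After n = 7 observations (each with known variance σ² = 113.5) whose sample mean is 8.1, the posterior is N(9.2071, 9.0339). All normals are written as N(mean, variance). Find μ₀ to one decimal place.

The posterior mean is a precision-weighted average: μ_n = (τ₀μ₀ + τ_data·x̄)/(τ₀+τ_data), with τ₀=1/σ₀² and τ_data=n/σ².
Here τ₀ = 1/20.4 = 0.049020 and τ_data = 7/113.5 = 0.061674, so τ_n = 0.110694.
Rearranging for μ₀: μ₀ = (μ_n·τ_n − τ_data·x̄)/τ₀ = (9.2071·0.110694 − 0.061674·8.1) / 0.049020 = 0.519611/0.049020 ≈ 10.6.

μ₀ = 10.6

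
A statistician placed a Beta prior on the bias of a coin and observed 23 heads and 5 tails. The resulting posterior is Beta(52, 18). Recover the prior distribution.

Beta is conjugate to the binomial likelihood: posterior = Beta(a+s, b+f).
Subtract the data counts: 52−23=29, 18−5=13.

Beta(29, 13)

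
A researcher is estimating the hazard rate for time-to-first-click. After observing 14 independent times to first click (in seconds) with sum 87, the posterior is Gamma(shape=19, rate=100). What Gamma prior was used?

Gamma(shape=5, rate=13)

For an exponential likelihood with a Gamma(α, β) prior on the rate, n observations with total T give posterior Gamma(α+n, β+T).
So α = 19 − 14 = 5 and β = 100 − 87 = 13.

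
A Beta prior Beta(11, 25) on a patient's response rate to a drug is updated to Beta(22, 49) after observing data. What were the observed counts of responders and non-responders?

A Beta(a, b) prior with s successes and f failures in binomial data gives a Beta(a+s, b+f) posterior.
So s = 22 − 11 = 11 and f = 49 − 25 = 24.

11 responders and 24 non-responders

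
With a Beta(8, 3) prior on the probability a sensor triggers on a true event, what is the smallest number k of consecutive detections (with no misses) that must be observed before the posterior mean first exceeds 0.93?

After k detections and 0 misses the posterior is Beta(8+k, 3), with mean (8+k)/(8+3+k).
Set (8+k)/(11+k) > 0.93 and solve: k > (0.93·11 − 8)/(1 − 0.93) = 31.857.
The smallest integer exceeding 31.857 is 32.

k = 32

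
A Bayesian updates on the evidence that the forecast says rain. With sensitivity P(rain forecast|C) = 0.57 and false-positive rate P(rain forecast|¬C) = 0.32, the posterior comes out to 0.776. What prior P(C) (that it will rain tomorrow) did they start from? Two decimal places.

P(C) = 0.66

In odds form, posterior odds = prior odds × likelihood ratio, so prior odds = posterior odds ÷ LR.
Posterior odds = 0.776/(1−0.776) = 3.4643. LR = 0.57/0.32 = 1.7812.
Prior odds = 3.4643/1.7812 = 1.9449, so P(C) = 1.9449/(1+1.9449) ≈ 0.66.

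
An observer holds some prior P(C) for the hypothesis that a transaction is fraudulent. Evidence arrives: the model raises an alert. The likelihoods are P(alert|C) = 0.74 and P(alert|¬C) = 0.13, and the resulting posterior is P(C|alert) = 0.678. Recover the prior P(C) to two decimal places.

In odds form, posterior odds = prior odds × likelihood ratio, so prior odds = posterior odds ÷ LR.
Posterior odds = 0.678/(1−0.678) = 2.1056. LR = 0.74/0.13 = 5.6923.
Prior odds = 2.1056/5.6923 = 0.3699, so P(C) = 0.3699/(1+0.3699) ≈ 0.27.

P(C) = 0.27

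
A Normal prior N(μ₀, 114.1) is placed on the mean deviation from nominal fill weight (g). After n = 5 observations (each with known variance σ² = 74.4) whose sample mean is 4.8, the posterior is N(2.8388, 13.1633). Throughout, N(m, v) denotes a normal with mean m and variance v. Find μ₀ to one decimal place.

μ₀ = -12.2

With known observation variance, the Normal–Normal posterior has precision τ_n = τ₀ + n/σ² and mean μ_n = (τ₀μ₀ + (n/σ²)x̄)/τ_n.
Here τ₀ = 1/114.1 = 0.008764 and τ_data = 5/74.4 = 0.067204, so τ_n = 0.075968.
Rearranging for μ₀: μ₀ = (μ_n·τ_n − τ_data·x̄)/τ₀ = (2.8388·0.075968 − 0.067204·4.8) / 0.008764 = -0.106921/0.008764 ≈ -12.2.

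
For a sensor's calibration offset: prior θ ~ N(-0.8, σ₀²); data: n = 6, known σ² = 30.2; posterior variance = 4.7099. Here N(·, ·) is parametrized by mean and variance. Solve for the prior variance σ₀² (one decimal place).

σ₀² = 73.3

Posterior precision equals prior precision plus data precision: 1/σ_n² = 1/σ₀² + n/σ².
So 1/σ₀² = 1/4.7099 − 6/30.2 = 0.212319 − 0.198675 = 0.013644.
Hence σ₀² = 1/0.013644 ≈ 73.3.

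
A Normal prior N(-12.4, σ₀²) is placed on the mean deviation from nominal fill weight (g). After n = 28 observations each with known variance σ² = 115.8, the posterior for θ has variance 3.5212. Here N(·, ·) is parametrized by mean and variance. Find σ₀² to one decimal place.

σ₀² = 23.7

Posterior precision equals prior precision plus data precision: 1/σ_n² = 1/σ₀² + n/σ².
So 1/σ₀² = 1/3.5212 − 28/115.8 = 0.283994 − 0.241796 = 0.042198.
Hence σ₀² = 1/0.042198 ≈ 23.7.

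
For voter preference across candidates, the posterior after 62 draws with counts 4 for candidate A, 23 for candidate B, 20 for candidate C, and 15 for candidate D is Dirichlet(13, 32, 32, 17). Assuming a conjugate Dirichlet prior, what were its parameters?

Dirichlet(9, 9, 12, 2)

For a Dirichlet(α) prior with multinomial counts c, the posterior is Dirichlet(α + c) componentwise.
Subtract each count from the matching posterior parameter: 13−4=9, 32−23=9, 32−20=12, 17−15=2.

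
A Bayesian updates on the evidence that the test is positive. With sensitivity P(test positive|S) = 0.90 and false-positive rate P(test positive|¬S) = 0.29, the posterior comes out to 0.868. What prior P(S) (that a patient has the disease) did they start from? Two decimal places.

Bayes' rule in odds form gives O(S|E) = O(S)·[P(E|S)/P(E|¬S)], hence O(S) = O(S|E)/LR.
Posterior odds = 0.868/(1−0.868) = 6.5758. LR = 0.90/0.29 = 3.1034.
Prior odds = 6.5758/3.1034 = 2.1189, so P(S) = 2.1189/(1+2.1189) ≈ 0.68.

P(S) = 0.68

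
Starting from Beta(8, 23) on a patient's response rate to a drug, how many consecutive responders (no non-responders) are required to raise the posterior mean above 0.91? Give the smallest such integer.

After k responders and 0 non-responders the posterior is Beta(8+k, 23), with mean (8+k)/(8+23+k).
Set (8+k)/(31+k) > 0.91 and solve: k > (0.91·31 − 8)/(1 − 0.91) = 224.556.
The smallest integer exceeding 224.556 is 225, and checking k=225: (233)/(256) = 0.9102 > 0.91.

k = 225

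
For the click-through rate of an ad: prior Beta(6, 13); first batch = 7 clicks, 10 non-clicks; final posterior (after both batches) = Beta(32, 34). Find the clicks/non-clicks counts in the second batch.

19 clicks and 11 non-clicks

Because Beta–binomial updating is additive in the counts, the combined data contributed (α_post−α_prior, β_post−β_prior) successes and failures.
Total across both batches: 32−6=26 clicks, 34−13=21 non-clicks.
Subtract the first batch: 26−7=19 clicks and 21−10=11 non-clicks.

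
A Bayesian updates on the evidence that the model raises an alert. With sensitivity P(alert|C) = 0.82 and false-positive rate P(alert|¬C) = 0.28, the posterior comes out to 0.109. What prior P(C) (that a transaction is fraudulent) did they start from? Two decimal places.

Bayes' rule in odds form gives O(C|E) = O(C)·[P(E|C)/P(E|¬C)], hence O(C) = O(C|E)/LR.
Posterior odds = 0.109/(1−0.109) = 0.1223. LR = 0.82/0.28 = 2.9286.
Prior odds = 0.1223/2.9286 = 0.0418, so P(C) = 0.0418/(1+0.0418) ≈ 0.04.

P(C) = 0.04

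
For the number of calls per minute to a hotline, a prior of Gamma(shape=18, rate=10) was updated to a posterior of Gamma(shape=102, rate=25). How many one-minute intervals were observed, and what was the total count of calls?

n = 15 one-minute intervals with total 84 calls

Gamma–Poisson conjugacy: posterior shape = α + Σxᵢ, posterior rate = β + n.
Matching: Σxᵢ = 102 − 18 = 84 and n = 25 − 10 = 15.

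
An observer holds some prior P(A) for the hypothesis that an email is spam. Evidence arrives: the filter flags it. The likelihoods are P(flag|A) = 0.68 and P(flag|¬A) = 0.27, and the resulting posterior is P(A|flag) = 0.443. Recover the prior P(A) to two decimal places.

P(A) = 0.24

Bayes' rule in odds form gives O(A|E) = O(A)·[P(E|A)/P(E|¬A)], hence O(A) = O(A|E)/LR.
Posterior odds = 0.443/(1−0.443) = 0.7953. LR = 0.68/0.27 = 2.5185.
Prior odds = 0.7953/2.5185 = 0.3158, so P(A) = 0.3158/(1+0.3158) ≈ 0.24.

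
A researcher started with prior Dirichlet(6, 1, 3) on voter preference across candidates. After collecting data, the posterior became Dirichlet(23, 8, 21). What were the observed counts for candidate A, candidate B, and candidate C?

counts (17, 7, 18)

For a Dirichlet(α) prior with multinomial counts c, the posterior is Dirichlet(α + c) componentwise.
Counts are posterior − prior componentwise: 23−6=17, 8−1=7, 21−3=18.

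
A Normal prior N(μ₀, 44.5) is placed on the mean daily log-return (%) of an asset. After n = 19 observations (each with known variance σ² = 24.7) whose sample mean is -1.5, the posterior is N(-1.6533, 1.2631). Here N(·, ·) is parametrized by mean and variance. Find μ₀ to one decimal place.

With known observation variance, the Normal–Normal posterior has precision τ_n = τ₀ + n/σ² and mean μ_n = (τ₀μ₀ + (n/σ²)x̄)/τ_n.
Here τ₀ = 1/44.5 = 0.022472 and τ_data = 19/24.7 = 0.769231, so τ_n = 0.791703.
Rearranging for μ₀: μ₀ = (μ_n·τ_n − τ_data·x̄)/τ₀ = (-1.6533·0.791703 − 0.769231·-1.5) / 0.022472 = -0.155076/0.022472 ≈ -6.9.

μ₀ = -6.9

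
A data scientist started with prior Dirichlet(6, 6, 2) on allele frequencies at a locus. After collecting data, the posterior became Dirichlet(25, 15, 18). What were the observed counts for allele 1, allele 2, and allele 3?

counts (19, 9, 16)

For a Dirichlet(α) prior with multinomial counts c, the posterior is Dirichlet(α + c) componentwise.
Counts are posterior − prior componentwise: 25−6=19, 15−6=9, 18−2=16.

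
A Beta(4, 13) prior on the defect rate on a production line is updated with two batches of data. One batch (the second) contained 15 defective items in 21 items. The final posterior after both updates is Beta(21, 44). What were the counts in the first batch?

Sequential conjugate updates are equivalent to a single update on the pooled data, so total successes = posterior α − prior α and total failures = posterior β − prior β.
Total across both batches: 21−4=17 defective items, 44−13=31 good items.
Subtract the second batch: 17−15=2 defective items and 31−6=25 good items.

2 defective items and 25 good items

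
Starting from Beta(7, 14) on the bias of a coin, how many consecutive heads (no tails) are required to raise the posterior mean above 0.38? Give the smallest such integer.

After k heads and 0 tails the posterior is Beta(7+k, 14), with mean (7+k)/(7+14+k).
Set (7+k)/(21+k) > 0.38 and solve: k > (0.38·21 − 7)/(1 − 0.38) = 1.581.
The smallest integer exceeding 1.581 is 2.

k = 2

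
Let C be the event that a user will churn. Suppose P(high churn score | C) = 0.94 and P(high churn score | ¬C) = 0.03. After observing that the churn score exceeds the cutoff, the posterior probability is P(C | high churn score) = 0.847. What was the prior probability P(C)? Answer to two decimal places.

P(C) = 0.15

Bayes' rule in odds form gives O(C|E) = O(C)·[P(E|C)/P(E|¬C)], hence O(C) = O(C|E)/LR.
Posterior odds = 0.847/(1−0.847) = 5.5359. LR = 0.94/0.03 = 31.3333.
Prior odds = 5.5359/31.3333 = 0.1767, so P(C) = 0.1767/(1+0.1767) ≈ 0.15.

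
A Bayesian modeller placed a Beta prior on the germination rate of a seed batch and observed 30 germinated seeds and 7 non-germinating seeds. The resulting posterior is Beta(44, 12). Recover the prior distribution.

Beta(14, 5)

Beta is conjugate to the binomial likelihood: posterior = Beta(a+s, b+f).
Subtract the data counts: 44−30=14, 12−7=5.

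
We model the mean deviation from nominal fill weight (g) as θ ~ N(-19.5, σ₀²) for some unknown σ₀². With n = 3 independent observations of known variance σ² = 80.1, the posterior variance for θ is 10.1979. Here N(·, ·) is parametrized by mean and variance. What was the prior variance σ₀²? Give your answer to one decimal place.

σ₀² = 16.5

Posterior precision equals prior precision plus data precision: 1/σ_n² = 1/σ₀² + n/σ².
So 1/σ₀² = 1/10.1979 − 3/80.1 = 0.098059 − 0.037453 = 0.060606.
Hence σ₀² = 1/0.060606 ≈ 16.5.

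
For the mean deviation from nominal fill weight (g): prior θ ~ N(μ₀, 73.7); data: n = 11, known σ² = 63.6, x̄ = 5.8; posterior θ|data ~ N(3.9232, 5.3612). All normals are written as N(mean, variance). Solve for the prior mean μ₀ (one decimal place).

μ₀ = -20.0

The posterior mean is a precision-weighted average: μ_n = (τ₀μ₀ + τ_data·x̄)/(τ₀+τ_data), with τ₀=1/σ₀² and τ_data=n/σ².
Here τ₀ = 1/73.7 = 0.013569 and τ_data = 11/63.6 = 0.172956, so τ_n = 0.186525.
Rearranging for μ₀: μ₀ = (μ_n·τ_n − τ_data·x̄)/τ₀ = (3.9232·0.186525 − 0.172956·5.8) / 0.013569 = -0.271370/0.013569 ≈ -20.0.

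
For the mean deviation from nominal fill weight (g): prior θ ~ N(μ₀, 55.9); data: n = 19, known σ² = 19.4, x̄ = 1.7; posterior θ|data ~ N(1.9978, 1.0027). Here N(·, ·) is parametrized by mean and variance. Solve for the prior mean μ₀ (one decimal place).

μ₀ = 18.3

The posterior mean is a precision-weighted average: μ_n = (τ₀μ₀ + τ_data·x̄)/(τ₀+τ_data), with τ₀=1/σ₀² and τ_data=n/σ².
Here τ₀ = 1/55.9 = 0.017889 and τ_data = 19/19.4 = 0.979381, so τ_n = 0.997270.
Rearranging for μ₀: μ₀ = (μ_n·τ_n − τ_data·x̄)/τ₀ = (1.9978·0.997270 − 0.979381·1.7) / 0.017889 = 0.327398/0.017889 ≈ 18.3.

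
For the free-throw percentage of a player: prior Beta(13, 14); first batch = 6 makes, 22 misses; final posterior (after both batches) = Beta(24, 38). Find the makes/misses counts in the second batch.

5 makes and 2 misses

Sequential conjugate updates are equivalent to a single update on the pooled data, so total successes = posterior α − prior α and total failures = posterior β − prior β.
Total across both batches: 24−13=11 makes, 38−14=24 misses.
Subtract the first batch: 11−6=5 makes and 24−22=2 misses.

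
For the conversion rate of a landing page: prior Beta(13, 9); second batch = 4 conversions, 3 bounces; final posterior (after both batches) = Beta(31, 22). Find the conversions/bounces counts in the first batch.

14 conversions and 10 bounces

Sequential conjugate updates are equivalent to a single update on the pooled data, so total successes = posterior α − prior α and total failures = posterior β − prior β.
Total across both batches: 31−13=18 conversions, 22−9=13 bounces.
Subtract the second batch: 18−4=14 conversions and 13−3=10 bounces.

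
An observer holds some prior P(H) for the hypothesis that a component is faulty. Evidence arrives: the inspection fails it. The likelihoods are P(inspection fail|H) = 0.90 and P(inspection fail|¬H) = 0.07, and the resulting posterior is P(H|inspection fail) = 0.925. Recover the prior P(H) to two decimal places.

P(H) = 0.49

Bayes' rule in odds form gives O(H|E) = O(H)·[P(E|H)/P(E|¬H)], hence O(H) = O(H|E)/LR.
Posterior odds = 0.925/(1−0.925) = 12.3333. LR = 0.90/0.07 = 12.8571.
Prior odds = 12.3333/12.8571 = 0.9593, so P(H) = 0.9593/(1+0.9593) ≈ 0.49.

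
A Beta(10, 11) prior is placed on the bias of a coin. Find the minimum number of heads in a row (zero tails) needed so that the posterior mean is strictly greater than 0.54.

k = 3

After k heads and 0 tails the posterior is Beta(10+k, 11), with mean (10+k)/(10+11+k).
Set (10+k)/(21+k) > 0.54 and solve: k > (0.54·21 − 10)/(1 − 0.54) = 2.913.
The smallest integer exceeding 2.913 is 3, and checking k=3: (13)/(24) = 0.5417 > 0.54.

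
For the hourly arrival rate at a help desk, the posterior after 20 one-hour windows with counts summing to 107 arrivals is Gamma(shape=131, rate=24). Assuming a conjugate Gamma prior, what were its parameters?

Gamma(shape=24, rate=4)

Gamma–Poisson conjugacy: posterior shape = α + Σxᵢ, posterior rate = β + n.
So α = 131 − 107 = 24 and β = 24 − 20 = 4.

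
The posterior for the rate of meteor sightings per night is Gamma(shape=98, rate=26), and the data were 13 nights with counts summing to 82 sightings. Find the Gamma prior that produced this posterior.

Gamma(shape=16, rate=13)

Gamma–Poisson conjugacy: posterior shape = α + Σxᵢ, posterior rate = β + n.
So α = 98 − 82 = 16 and β = 26 − 13 = 13.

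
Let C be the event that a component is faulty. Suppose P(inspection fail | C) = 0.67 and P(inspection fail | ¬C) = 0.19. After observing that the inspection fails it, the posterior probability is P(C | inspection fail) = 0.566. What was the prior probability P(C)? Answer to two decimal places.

Bayes' rule in odds form gives O(C|E) = O(C)·[P(E|C)/P(E|¬C)], hence O(C) = O(C|E)/LR.
Posterior odds = 0.566/(1−0.566) = 1.3041. LR = 0.67/0.19 = 3.5263.
Prior odds = 1.3041/3.5263 = 0.3698, so P(C) = 0.3698/(1+0.3698) ≈ 0.27.

P(C) = 0.27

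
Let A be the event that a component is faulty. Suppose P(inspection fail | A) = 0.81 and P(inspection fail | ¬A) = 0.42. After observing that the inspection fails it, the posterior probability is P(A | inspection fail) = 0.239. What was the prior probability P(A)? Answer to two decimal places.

In odds form, posterior odds = prior odds × likelihood ratio, so prior odds = posterior odds ÷ LR.
Posterior odds = 0.239/(1−0.239) = 0.3141. LR = 0.81/0.42 = 1.9286.
Prior odds = 0.3141/1.9286 = 0.1629, so P(A) = 0.1629/(1+0.1629) ≈ 0.14.

P(A) = 0.14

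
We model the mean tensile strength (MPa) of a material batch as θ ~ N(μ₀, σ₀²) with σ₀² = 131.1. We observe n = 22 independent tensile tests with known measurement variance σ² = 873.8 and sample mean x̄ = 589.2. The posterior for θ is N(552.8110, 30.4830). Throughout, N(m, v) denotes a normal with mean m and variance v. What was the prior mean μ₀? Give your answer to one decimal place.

With known observation variance, the Normal–Normal posterior has precision τ_n = τ₀ + n/σ² and mean μ_n = (τ₀μ₀ + (n/σ²)x̄)/τ_n.
Here τ₀ = 1/131.1 = 0.007628 and τ_data = 22/873.8 = 0.025177, so τ_n = 0.032805.
Rearranging for μ₀: μ₀ = (μ_n·τ_n − τ_data·x̄)/τ₀ = (552.8110·0.032805 − 0.025177·589.2) / 0.007628 = 3.300676/0.007628 ≈ 432.7.

μ₀ = 432.7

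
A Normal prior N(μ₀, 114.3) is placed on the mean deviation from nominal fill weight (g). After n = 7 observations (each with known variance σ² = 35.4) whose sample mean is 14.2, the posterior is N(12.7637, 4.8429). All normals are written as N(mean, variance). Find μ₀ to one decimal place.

With known observation variance, the Normal–Normal posterior has precision τ_n = τ₀ + n/σ² and mean μ_n = (τ₀μ₀ + (n/σ²)x̄)/τ_n.
Here τ₀ = 1/114.3 = 0.008749 and τ_data = 7/35.4 = 0.197740, so τ_n = 0.206489.
Rearranging for μ₀: μ₀ = (μ_n·τ_n − τ_data·x̄)/τ₀ = (12.7637·0.206489 − 0.197740·14.2) / 0.008749 = -0.172344/0.008749 ≈ -19.7.

μ₀ = -19.7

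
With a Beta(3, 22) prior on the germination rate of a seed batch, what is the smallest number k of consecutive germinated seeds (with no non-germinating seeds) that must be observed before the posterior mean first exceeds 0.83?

k = 105

After k germinated seeds and 0 non-germinating seeds the posterior is Beta(3+k, 22), with mean (3+k)/(3+22+k).
Set (3+k)/(25+k) > 0.83 and solve: k > (0.83·25 − 3)/(1 − 0.83) = 104.412.
The smallest integer exceeding 104.412 is 105, and checking k=105: (108)/(130) = 0.8308 > 0.83.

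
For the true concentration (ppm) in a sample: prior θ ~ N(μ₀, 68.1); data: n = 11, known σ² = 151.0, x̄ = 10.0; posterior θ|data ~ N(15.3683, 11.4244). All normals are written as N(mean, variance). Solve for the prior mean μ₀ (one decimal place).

μ₀ = 42.0

The posterior mean is a precision-weighted average: μ_n = (τ₀μ₀ + τ_data·x̄)/(τ₀+τ_data), with τ₀=1/σ₀² and τ_data=n/σ².
Here τ₀ = 1/68.1 = 0.014684 and τ_data = 11/151.0 = 0.072848, so τ_n = 0.087532.
Rearranging for μ₀: μ₀ = (μ_n·τ_n − τ_data·x̄)/τ₀ = (15.3683·0.087532 − 0.072848·10.0) / 0.014684 = 0.616738/0.014684 ≈ 42.0.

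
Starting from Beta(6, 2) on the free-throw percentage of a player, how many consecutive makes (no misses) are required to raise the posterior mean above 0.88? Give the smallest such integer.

After k makes and 0 misses the posterior is Beta(6+k, 2), with mean (6+k)/(6+2+k).
Set (6+k)/(8+k) > 0.88 and solve: k > (0.88·8 − 6)/(1 − 0.88) = 8.667.
The smallest integer exceeding 8.667 is 9.

k = 9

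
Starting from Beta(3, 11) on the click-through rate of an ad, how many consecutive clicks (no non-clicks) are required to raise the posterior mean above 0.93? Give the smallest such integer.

After k clicks and 0 non-clicks the posterior is Beta(3+k, 11), with mean (3+k)/(3+11+k).
Set (3+k)/(14+k) > 0.93 and solve: k > (0.93·14 − 3)/(1 − 0.93) = 143.143.
The smallest integer exceeding 143.143 is 144, and checking k=144: (147)/(158) = 0.9304 > 0.93.

k = 144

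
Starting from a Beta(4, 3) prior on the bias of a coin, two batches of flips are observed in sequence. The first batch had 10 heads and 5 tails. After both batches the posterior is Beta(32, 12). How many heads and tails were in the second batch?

18 heads and 4 tails

Because Beta–binomial updating is additive in the counts, the combined data contributed (α_post−α_prior, β_post−β_prior) successes and failures.
Total across both batches: 32−4=28 heads, 12−3=9 tails.
Subtract the first batch: 28−10=18 heads and 9−5=4 tails.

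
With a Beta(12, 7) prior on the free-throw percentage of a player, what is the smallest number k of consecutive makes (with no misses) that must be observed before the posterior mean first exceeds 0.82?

After k makes and 0 misses the posterior is Beta(12+k, 7), with mean (12+k)/(12+7+k).
Set (12+k)/(19+k) > 0.82 and solve: k > (0.82·19 − 12)/(1 − 0.82) = 19.889.
The smallest integer exceeding 19.889 is 20.

k = 20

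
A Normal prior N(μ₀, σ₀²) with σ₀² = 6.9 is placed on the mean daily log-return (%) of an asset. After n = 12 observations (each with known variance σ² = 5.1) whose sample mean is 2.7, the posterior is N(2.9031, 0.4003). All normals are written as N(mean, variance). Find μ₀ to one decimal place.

The posterior mean is a precision-weighted average: μ_n = (τ₀μ₀ + τ_data·x̄)/(τ₀+τ_data), with τ₀=1/σ₀² and τ_data=n/σ².
Here τ₀ = 1/6.9 = 0.144928 and τ_data = 12/5.1 = 2.352941, so τ_n = 2.497869.
Rearranging for μ₀: μ₀ = (μ_n·τ_n − τ_data·x̄)/τ₀ = (2.9031·2.497869 − 2.352941·2.7) / 0.144928 = 0.898623/0.144928 ≈ 6.2.

μ₀ = 6.2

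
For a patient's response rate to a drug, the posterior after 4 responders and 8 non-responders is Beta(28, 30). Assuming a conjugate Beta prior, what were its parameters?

Under Beta–binomial conjugacy the posterior parameters are (a+s, b+f).
So a = 28 − 4 = 24 and b = 30 − 8 = 22.

Beta(24, 22)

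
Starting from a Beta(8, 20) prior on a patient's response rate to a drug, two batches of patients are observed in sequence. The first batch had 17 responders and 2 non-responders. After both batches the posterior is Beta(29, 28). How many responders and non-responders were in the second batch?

4 responders and 6 non-responders

Because Beta–binomial updating is additive in the counts, the combined data contributed (α_post−α_prior, β_post−β_prior) successes and failures.
Total across both batches: 29−8=21 responders, 28−20=8 non-responders.
Subtract the first batch: 21−17=4 responders and 8−2=6 non-responders.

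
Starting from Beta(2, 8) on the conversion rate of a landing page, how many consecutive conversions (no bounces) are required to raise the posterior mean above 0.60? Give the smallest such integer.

k = 11

After k conversions and 0 bounces the posterior is Beta(2+k, 8), with mean (2+k)/(2+8+k).
Set (2+k)/(10+k) > 0.60 and solve: k > (0.60·10 − 2)/(1 − 0.60) = 10.000.
The smallest integer exceeding 10.000 is 11, and checking k=11: (13)/(21) = 0.6190 > 0.60.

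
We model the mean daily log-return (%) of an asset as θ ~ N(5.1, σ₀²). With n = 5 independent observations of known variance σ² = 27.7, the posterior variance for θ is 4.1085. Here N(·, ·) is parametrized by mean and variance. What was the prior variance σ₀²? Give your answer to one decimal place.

For the Normal–Normal model with known σ², precisions add: τ_n = τ₀ + n/σ².
So 1/σ₀² = 1/4.1085 − 5/27.7 = 0.243398 − 0.180505 = 0.062893.
Hence σ₀² = 1/0.062893 ≈ 15.9.

σ₀² = 15.9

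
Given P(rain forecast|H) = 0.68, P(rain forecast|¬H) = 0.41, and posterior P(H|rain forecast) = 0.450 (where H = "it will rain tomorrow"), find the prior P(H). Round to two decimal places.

Bayes' rule in odds form gives O(H|E) = O(H)·[P(E|H)/P(E|¬H)], hence O(H) = O(H|E)/LR.
Posterior odds = 0.450/(1−0.450) = 0.8182. LR = 0.68/0.41 = 1.6585.
Prior odds = 0.8182/1.6585 = 0.4933, so P(H) = 0.4933/(1+0.4933) ≈ 0.33.

P(H) = 0.33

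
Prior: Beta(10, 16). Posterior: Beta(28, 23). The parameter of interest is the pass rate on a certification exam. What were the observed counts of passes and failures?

18 passes and 7 failures

A Beta(α, β) prior with s successes and f failures in binomial data gives a Beta(α+s, β+f) posterior.
So s = 28 − 10 = 18 and f = 23 − 16 = 7.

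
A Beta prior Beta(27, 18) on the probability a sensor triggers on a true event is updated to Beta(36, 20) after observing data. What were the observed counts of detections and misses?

9 detections and 2 misses

Under Beta–binomial conjugacy the posterior parameters are (a+s, b+f).
Match parameters: s=36−27=9, f=20−18=2.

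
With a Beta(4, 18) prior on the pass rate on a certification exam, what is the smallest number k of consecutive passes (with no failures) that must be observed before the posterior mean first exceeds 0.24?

k = 2

After k passes and 0 failures the posterior is Beta(4+k, 18), with mean (4+k)/(4+18+k).
Set (4+k)/(22+k) > 0.24 and solve: k > (0.24·22 − 4)/(1 − 0.24) = 1.684.
The smallest integer exceeding 1.684 is 2.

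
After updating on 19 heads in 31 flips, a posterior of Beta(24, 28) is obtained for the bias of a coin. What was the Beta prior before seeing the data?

Under Beta–binomial conjugacy the posterior parameters are (α+s, β+f).
So α = 24 − 19 = 5 and β = 28 − 12 = 16.

Beta(5, 16)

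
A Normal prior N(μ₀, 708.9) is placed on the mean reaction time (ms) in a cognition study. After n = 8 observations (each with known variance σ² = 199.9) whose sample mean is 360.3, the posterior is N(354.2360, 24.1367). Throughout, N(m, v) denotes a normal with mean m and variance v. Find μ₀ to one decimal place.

With known observation variance, the Normal–Normal posterior has precision τ_n = τ₀ + n/σ² and mean μ_n = (τ₀μ₀ + (n/σ²)x̄)/τ_n.
Here τ₀ = 1/708.9 = 0.001411 and τ_data = 8/199.9 = 0.040020, so τ_n = 0.041431.
Rearranging for μ₀: μ₀ = (μ_n·τ_n − τ_data·x̄)/τ₀ = (354.2360·0.041431 − 0.040020·360.3) / 0.001411 = 0.257146/0.001411 ≈ 182.2.

μ₀ = 182.2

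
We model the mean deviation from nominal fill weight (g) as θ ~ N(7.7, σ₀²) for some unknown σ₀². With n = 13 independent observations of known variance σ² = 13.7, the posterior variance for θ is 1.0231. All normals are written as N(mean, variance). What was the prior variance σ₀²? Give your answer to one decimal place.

For the Normal–Normal model with known σ², precisions add: τ_n = τ₀ + n/σ².
So 1/σ₀² = 1/1.0231 − 13/13.7 = 0.977422 − 0.948905 = 0.028517.
Hence σ₀² = 1/0.028517 ≈ 35.1.

σ₀² = 35.1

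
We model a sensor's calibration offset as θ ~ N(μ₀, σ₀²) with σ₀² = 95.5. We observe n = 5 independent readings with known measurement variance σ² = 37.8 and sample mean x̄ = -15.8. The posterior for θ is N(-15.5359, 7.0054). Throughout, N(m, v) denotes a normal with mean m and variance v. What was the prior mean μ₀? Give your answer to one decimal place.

μ₀ = -12.2

With known observation variance, the Normal–Normal posterior has precision τ_n = τ₀ + n/σ² and mean μ_n = (τ₀μ₀ + (n/σ²)x̄)/τ_n.
Here τ₀ = 1/95.5 = 0.010471 and τ_data = 5/37.8 = 0.132275, so τ_n = 0.142746.
Rearranging for μ₀: μ₀ = (μ_n·τ_n − τ_data·x̄)/τ₀ = (-15.5359·0.142746 − 0.132275·-15.8) / 0.010471 = -0.127743/0.010471 ≈ -12.2.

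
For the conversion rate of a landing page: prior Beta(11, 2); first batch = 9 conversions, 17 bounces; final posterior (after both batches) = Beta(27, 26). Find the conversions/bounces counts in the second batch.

Sequential conjugate updates are equivalent to a single update on the pooled data, so total successes = posterior α − prior α and total failures = posterior β − prior β.
Total across both batches: 27−11=16 conversions, 26−2=24 bounces.
Subtract the first batch: 16−9=7 conversions and 24−17=7 bounces.

7 conversions and 7 bounces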